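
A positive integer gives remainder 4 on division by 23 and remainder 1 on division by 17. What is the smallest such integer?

x ≡ 1 (mod 17) gives x ∈ {1, 18, 35, 52, 69, 86, 103, 120, …}.
The first of these with x mod 23 = 4 is 188.

188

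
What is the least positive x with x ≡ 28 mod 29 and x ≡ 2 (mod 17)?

Since 17·12 ≡ 1 (mod 29), take x = 2 + 17·((28−2)·12 mod 29) = 2 + 17·22 = 376.
Check: 376 mod 29 = 28, 376 mod 17 = 2.

376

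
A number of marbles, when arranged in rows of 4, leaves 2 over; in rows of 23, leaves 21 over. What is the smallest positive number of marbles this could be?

90

x ≡ 2 (mod 4) gives x ∈ {2, 6, 10, 14, 18, 22, 26, 30, …}.
The first of these with x mod 23 = 21 is 90.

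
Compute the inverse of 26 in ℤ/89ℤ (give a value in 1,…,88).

24

89 = 3·26 + 11
26 = 2·11 + 4
11 = 2·4 + 3
4 = 1·3 + 1
3 = 3·1 + 0
Back-substituting gives 26·24 ≡ 1 (mod 89).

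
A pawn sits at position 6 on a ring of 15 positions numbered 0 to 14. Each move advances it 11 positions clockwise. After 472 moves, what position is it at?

8

472·11 = 5192.
5192 − 346·15 = 2, so 5192 ≡ 2 (mod 15).
(6 + 2) mod 15 = 8.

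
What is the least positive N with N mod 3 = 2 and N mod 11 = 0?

11

x ≡ 2 (mod 3) gives x ∈ {2, 5, 8, 11}.
The first of these with x mod 11 = 0 is 11.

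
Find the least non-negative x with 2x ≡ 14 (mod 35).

The inverse of 2 mod 35 is 18 (since 2·18 = 36 ≡ 1).
Multiplying both sides by 18: x ≡ 18·14 = 252 ≡ 7 (mod 35).
Check: 2·7 = 14 = 0·35 + 14.

7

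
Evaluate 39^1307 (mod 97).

Successive squares of 39 mod 97: 39^1≡39, 39^2≡66, 39^4≡88, 39^8≡81, 39^16≡62, 39^32≡61, 39^64≡35, 39^128≡61, 39^256≡35, 39^512≡61, 39^1024≡35.
1307 = 1 + 2 + 8 + 16 + 256 + 1024, so 39^1307 ≡ 39·66·81·62·35·35 ≡ 56 (mod 97).

56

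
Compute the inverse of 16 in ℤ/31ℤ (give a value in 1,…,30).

2

31 = 1·16 + 15
16 = 1·15 + 1
15 = 15·1 + 0
Back-substituting gives 16·2 ≡ 1 (mod 31).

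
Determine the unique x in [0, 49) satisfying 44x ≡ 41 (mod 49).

The inverse of 44 mod 49 is 39 (since 44·39 = 1716 ≡ 1).
So x ≡ 39·41 = 1599 ≡ 31 (mod 49).

31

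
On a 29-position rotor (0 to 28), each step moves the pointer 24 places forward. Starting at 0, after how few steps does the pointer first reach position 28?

24⁻¹ ≡ 23 (mod 29) because 24·23 = 552 = 19·29 + 1.
Multiplying both sides by 23: x ≡ 23·28 = 644 ≡ 6 (mod 29).

6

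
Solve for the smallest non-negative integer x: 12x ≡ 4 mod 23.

8

12⁻¹ ≡ 2 (mod 23) because 12·2 = 24 = 1·23 + 1.
Multiplying both sides by 2: x ≡ 2·4 = 8 ≡ 8 (mod 23).
Check: 12·8 = 96 = 4·23 + 4.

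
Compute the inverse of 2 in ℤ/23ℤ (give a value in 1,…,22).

2·12 = 24 = 1·23 + 1, so 2⁻¹ ≡ 12 (mod 23).

12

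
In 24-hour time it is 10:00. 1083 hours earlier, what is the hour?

7

1083 = 45·24 + 3, so 1083 mod 24 = 3.
(10 − 3) mod 24 = 7.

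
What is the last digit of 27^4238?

The units digit of 27^n cycles with period 4: 7, 9, 3, 1, …
4238 leaves remainder 2 on division by 4, so 27^4238 ends in 9.

9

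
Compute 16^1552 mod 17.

1

Successive squares of 16 mod 17: 16^1≡16, 16^2≡1, 16^4≡1, 16^8≡1, 16^16≡1, 16^32≡1, 16^64≡1, 16^128≡1, 16^256≡1, 16^512≡1, 16^1024≡1.
Since 1552 = 16 + 512 + 1024 in binary, 16^1552 ≡ 1·1·1 ≡ 1 (mod 17).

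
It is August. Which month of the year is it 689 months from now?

Dividing 689 by 12 gives quotient 57 and remainder 5.
August + 5 months → January.

January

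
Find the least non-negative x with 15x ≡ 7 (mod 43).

The inverse of 15 mod 43 is 23 (since 15·23 = 345 ≡ 1).
Multiplying both sides by 23: x ≡ 23·7 = 161 ≡ 32 (mod 43).

32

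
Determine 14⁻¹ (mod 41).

41 = 2·14 + 13
14 = 1·13 + 1
13 = 13·1 + 0
Back-substituting gives 14·3 ≡ 1 (mod 41).

3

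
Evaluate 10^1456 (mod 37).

10

By repeated squaring mod 37: 10^1≡10, 10^2≡26, 10^4≡10, 10^8≡26, 10^16≡10, 10^32≡26, 10^64≡10, 10^128≡26, 10^256≡10, 10^512≡26, 10^1024≡10.
Since 1456 = 16 + 32 + 128 + 256 + 1024 in binary, 10^1456 ≡ 10·26·26·10·10 ≡ 10 (mod 37).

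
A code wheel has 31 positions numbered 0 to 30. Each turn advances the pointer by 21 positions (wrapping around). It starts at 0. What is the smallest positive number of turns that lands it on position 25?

13

21⁻¹ ≡ 3 (mod 31) because 21·3 = 63 = 2·31 + 1.
Multiplying both sides by 3: x ≡ 3·25 = 75 ≡ 13 (mod 31).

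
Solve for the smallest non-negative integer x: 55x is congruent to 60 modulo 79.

37

The inverse of 55 mod 79 is 23 (since 55·23 = 1265 ≡ 1).
So x ≡ 23·60 = 1380 ≡ 37 (mod 79).
Check: 55·37 = 2035 = 25·79 + 60.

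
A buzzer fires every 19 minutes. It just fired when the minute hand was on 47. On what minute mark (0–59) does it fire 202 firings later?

202·19 = 3838.
3838 = 63·60 + 58, so 3838 mod 60 = 58.
(47 + 58) mod 60 = 45.

45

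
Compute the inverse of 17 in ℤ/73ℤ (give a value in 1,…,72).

73 = 4·17 + 5
17 = 3·5 + 2
5 = 2·2 + 1
2 = 2·1 + 0
Back-substituting gives 17·43 ≡ 1 (mod 73).

43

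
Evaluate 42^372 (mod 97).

64

Square-and-reduce mod 97: 42^1≡42, 42^2≡18, 42^4≡33, 42^8≡22, 42^16≡96, 42^32≡1, 42^64≡1, 42^128≡1, 42^256≡1.
372 = 4 + 16 + 32 + 64 + 256, so 42^372 ≡ 33·96·1·1·1 ≡ 64 (mod 97).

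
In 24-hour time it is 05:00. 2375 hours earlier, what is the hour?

6

2375 mod 24 = 23 (since 98·24 = 2352).
(5 − 23) mod 24 = 6.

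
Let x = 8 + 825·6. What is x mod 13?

5

825·6 = 4950.
4950 = 380·13 + 10, so 4950 mod 13 = 10.
(8 + 10) mod 13 = 5.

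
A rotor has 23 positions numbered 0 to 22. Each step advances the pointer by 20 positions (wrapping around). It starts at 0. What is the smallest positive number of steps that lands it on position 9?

The inverse of 20 mod 23 is 15 (since 20·15 = 300 ≡ 1).
So x ≡ 15·9 = 135 ≡ 20 (mod 23).

20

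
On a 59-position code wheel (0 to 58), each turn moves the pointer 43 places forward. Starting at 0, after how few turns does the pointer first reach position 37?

53

43⁻¹ ≡ 11 (mod 59) because 43·11 = 473 = 8·59 + 1.
Multiplying both sides by 11: x ≡ 11·37 = 407 ≡ 53 (mod 59).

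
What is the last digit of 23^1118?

9

Last digits of 3^n: 3, 9, 7, 1 (period 4).
1118 leaves remainder 2 on division by 4, so 23^1118 ends in 9.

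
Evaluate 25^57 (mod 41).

Successive squares of 25 mod 41: 25^1≡25, 25^2≡10, 25^4≡18, 25^8≡37, 25^16≡16, 25^32≡10.
Since 57 = 1 + 8 + 16 + 32 in binary, 25^57 ≡ 25·37·16·10 ≡ 31 (mod 41).

31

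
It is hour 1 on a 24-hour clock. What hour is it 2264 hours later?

2264 − 94·24 = 8, so 2264 ≡ 8 (mod 24).
(1 + 8) mod 24 = 9.

9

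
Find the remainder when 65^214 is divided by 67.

Square-and-reduce mod 67: 65^1≡65, 65^2≡4, 65^4≡16, 65^8≡55, 65^16≡10, 65^32≡33, 65^64≡17, 65^128≡21.
214 = 2 + 4 + 16 + 64 + 128, so 65^214 ≡ 4·16·10·17·21 ≡ 10 (mod 67).

10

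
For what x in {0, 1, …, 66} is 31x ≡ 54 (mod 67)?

32

31⁻¹ ≡ 13 (mod 67) because 31·13 = 403 = 6·67 + 1.
So x ≡ 13·54 = 702 ≡ 32 (mod 67).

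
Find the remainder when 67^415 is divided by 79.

46

By repeated squaring mod 79: 67^1≡67, 67^2≡65, 67^4≡38, 67^8≡22, 67^16≡10, 67^32≡21, 67^64≡46, 67^128≡62, 67^256≡52.
415 = 1 + 2 + 4 + 8 + 16 + 128 + 256, so 67^415 ≡ 67·65·38·22·10·62·52 ≡ 46 (mod 79).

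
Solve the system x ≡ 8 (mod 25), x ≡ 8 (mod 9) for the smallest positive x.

8

x ≡ 8 (mod 9) gives x ∈ {8}.
The first of these with x mod 25 = 8 is 8.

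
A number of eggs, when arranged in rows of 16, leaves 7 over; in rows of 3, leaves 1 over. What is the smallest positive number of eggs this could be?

7

x ≡ 1 (mod 3) gives x ∈ {1, 4, 7}.
The first of these with x mod 16 = 7 is 7.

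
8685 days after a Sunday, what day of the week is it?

Friday

8685 mod 7 = 5 (since 1240·7 = 8680).
Sunday + 5 days → Friday.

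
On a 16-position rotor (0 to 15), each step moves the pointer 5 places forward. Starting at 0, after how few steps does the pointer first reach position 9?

5

The inverse of 5 mod 16 is 13 (since 5·13 = 65 ≡ 1).
Multiplying both sides by 13: x ≡ 13·9 = 117 ≡ 5 (mod 16).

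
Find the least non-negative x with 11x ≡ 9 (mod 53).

11⁻¹ ≡ 29 (mod 53) because 11·29 = 319 = 6·53 + 1.
Multiplying both sides by 29: x ≡ 29·9 = 261 ≡ 49 (mod 53).
Check: 11·49 = 539 = 10·53 + 9.

49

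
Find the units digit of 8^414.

4

The units digit of 8^n cycles with period 4: 8, 4, 2, 6, …
414 mod 4 = 2, so the last digit matches 8^2 = 4.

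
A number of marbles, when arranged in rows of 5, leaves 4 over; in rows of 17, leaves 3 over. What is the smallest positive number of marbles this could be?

Since 17·3 ≡ 1 (mod 5), take x = 3 + 17·((4−3)·3 mod 5) = 3 + 17·3 = 54.
Check: 54 mod 5 = 4, 54 mod 17 = 3.

54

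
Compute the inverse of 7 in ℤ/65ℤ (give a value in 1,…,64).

7·28 = 196 = 3·65 + 1, so 7⁻¹ ≡ 28 (mod 65).

28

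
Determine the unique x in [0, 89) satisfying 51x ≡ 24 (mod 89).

51⁻¹ ≡ 7 (mod 89) because 51·7 = 357 = 4·89 + 1.
Multiplying both sides by 7: x ≡ 7·24 = 168 ≡ 79 (mod 89).

79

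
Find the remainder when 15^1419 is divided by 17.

Square-and-reduce mod 17: 15^1≡15, 15^2≡4, 15^4≡16, 15^8≡1, 15^16≡1, 15^32≡1, 15^64≡1, 15^128≡1, 15^256≡1, 15^512≡1, 15^1024≡1.
1419 = 1 + 2 + 8 + 128 + 256 + 1024, so 15^1419 ≡ 15·4·1·1·1·1 ≡ 9 (mod 17).

9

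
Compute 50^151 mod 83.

47

Square-and-reduce mod 83: 50^1≡50, 50^2≡10, 50^4≡17, 50^8≡40, 50^16≡23, 50^32≡31, 50^64≡48, 50^128≡63.
151 = 1 + 2 + 4 + 16 + 128, so 50^151 ≡ 50·10·17·23·63 ≡ 47 (mod 83).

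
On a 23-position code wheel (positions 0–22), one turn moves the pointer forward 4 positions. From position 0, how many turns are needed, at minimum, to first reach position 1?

6

4·6 = 24 = 1·23 + 1, so 4⁻¹ ≡ 6 (mod 23).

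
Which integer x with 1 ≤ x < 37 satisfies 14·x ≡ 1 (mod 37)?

37 = 2·14 + 9
14 = 1·9 + 5
9 = 1·5 + 4
5 = 1·4 + 1
4 = 4·1 + 0
Back-substituting gives 14·8 ≡ 1 (mod 37).

8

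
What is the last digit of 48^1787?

2

The units digit of 48^n cycles with period 4: 8, 4, 2, 6, …
1787 leaves remainder 3 on division by 4, so 48^1787 ends in 2.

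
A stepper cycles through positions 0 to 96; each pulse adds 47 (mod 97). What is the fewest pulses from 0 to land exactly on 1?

64

47·64 = 3008 = 31·97 + 1, so 47⁻¹ ≡ 64 (mod 97).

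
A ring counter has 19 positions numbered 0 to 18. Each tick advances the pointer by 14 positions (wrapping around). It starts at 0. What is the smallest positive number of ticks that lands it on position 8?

6

The inverse of 14 mod 19 is 15 (since 14·15 = 210 ≡ 1).
Multiplying both sides by 15: x ≡ 15·8 = 120 ≡ 6 (mod 19).
Check: 14·6 = 84 = 4·19 + 8.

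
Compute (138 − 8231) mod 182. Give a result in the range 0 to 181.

8231 = 45·182 + 41, so 8231 mod 182 = 41.
(138 − 41) mod 182 = 97.

97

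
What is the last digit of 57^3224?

The units digit of 57^n cycles with period 4: 7, 9, 3, 1, …
3224 leaves remainder 0 on division by 4, so 57^3224 ends in 1.

1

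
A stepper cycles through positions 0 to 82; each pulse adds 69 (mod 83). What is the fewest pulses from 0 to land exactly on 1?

77

83 = 1·69 + 14
69 = 4·14 + 13
14 = 1·13 + 1
13 = 13·1 + 0
Back-substituting gives 69·77 ≡ 1 (mod 83).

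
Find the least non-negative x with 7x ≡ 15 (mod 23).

12

The inverse of 7 mod 23 is 10 (since 7·10 = 70 ≡ 1).
Multiplying both sides by 10: x ≡ 10·15 = 150 ≡ 12 (mod 23).
Check: 7·12 = 84 = 3·23 + 15.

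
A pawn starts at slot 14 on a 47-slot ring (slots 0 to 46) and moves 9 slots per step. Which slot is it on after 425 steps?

425·9 = 3825.
3825 − 81·47 = 18, so 3825 ≡ 18 (mod 47).
(14 + 18) mod 47 = 32.

32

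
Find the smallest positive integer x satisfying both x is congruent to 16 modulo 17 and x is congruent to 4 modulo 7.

67

Since 7·5 ≡ 1 (mod 17), take x = 4 + 7·((16−4)·5 mod 17) = 4 + 7·9 = 67.
Check: 67 mod 17 = 16, 67 mod 7 = 4.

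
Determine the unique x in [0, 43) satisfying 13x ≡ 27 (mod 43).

12

13⁻¹ ≡ 10 (mod 43) because 13·10 = 130 = 3·43 + 1.
So x ≡ 10·27 = 270 ≡ 12 (mod 43).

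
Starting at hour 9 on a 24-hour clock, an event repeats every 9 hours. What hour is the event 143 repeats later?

0

143·9 = 1287.
1287 = 53·24 + 15, so 1287 mod 24 = 15.
(9 + 15) mod 24 = 0.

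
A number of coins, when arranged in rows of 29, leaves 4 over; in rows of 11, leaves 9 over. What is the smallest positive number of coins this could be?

Since 11·8 ≡ 1 (mod 29), take x = 9 + 11·((4−9)·8 mod 29) = 9 + 11·18 = 207.
Check: 207 mod 29 = 4, 207 mod 11 = 9.

207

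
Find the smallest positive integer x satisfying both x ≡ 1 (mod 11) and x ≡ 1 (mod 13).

1

x ≡ 1 (mod 11) gives x ∈ {1}.
The first of these with x mod 13 = 1 is 1.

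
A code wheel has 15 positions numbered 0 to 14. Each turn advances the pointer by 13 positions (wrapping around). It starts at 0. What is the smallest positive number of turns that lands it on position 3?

6

13⁻¹ ≡ 7 (mod 15) because 13·7 = 91 = 6·15 + 1.
Multiplying both sides by 7: x ≡ 7·3 = 21 ≡ 6 (mod 15).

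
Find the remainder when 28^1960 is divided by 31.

Successive squares of 28 mod 31: 28^1≡28, 28^2≡9, 28^4≡19, 28^8≡20, 28^16≡28, 28^32≡9, 28^64≡19, 28^128≡20, 28^256≡28, 28^512≡9, 28^1024≡19.
Since 1960 = 8 + 32 + 128 + 256 + 512 + 1024 in binary, 28^1960 ≡ 20·9·20·28·9·19 ≡ 25 (mod 31).

25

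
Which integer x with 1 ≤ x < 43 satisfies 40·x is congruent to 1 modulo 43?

14

40·14 = 560 = 13·43 + 1, so 40⁻¹ ≡ 14 (mod 43).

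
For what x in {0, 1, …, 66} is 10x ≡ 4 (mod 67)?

The inverse of 10 mod 67 is 47 (since 10·47 = 470 ≡ 1).
So x ≡ 47·4 = 188 ≡ 54 (mod 67).

54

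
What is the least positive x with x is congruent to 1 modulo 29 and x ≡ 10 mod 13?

x ≡ 10 (mod 13) gives x ∈ {10, 23, 36, 49, 62, 75, 88}.
The first of these with x mod 29 = 1 is 88.

88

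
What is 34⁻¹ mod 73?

34·58 = 1972 = 27·73 + 1, so 34⁻¹ ≡ 58 (mod 73).

58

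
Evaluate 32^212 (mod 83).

48

By repeated squaring mod 83: 32^1≡32, 32^2≡28, 32^4≡37, 32^8≡41, 32^16≡21, 32^32≡26, 32^64≡12, 32^128≡61.
Since 212 = 4 + 16 + 64 + 128 in binary, 32^212 ≡ 37·21·12·61 ≡ 48 (mod 83).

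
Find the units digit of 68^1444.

6

Powers of 8 mod 10 repeat with period 4: 8, 4, 2, 6.
1444 mod 4 = 0, so the last digit matches 8^4 = 6.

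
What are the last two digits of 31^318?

Successive squares of 31 mod 100: 31^1≡31, 31^2≡61, 31^4≡21, 31^8≡41, 31^16≡81, 31^32≡61, 31^64≡21, 31^128≡41, 31^256≡81.
Since 318 = 2 + 4 + 8 + 16 + 32 + 256 in binary, 31^318 ≡ 61·21·41·81·61·81 ≡ 41 (mod 100).

41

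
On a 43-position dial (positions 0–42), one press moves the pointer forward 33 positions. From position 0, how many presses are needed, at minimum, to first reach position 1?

30

33·30 = 990 = 23·43 + 1, so 33⁻¹ ≡ 30 (mod 43).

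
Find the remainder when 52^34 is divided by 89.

34

Square-and-reduce mod 89: 52^1≡52, 52^2≡34, 52^4≡88, 52^8≡1, 52^16≡1, 52^32≡1.
34 = 2 + 32, so 52^34 ≡ 34·1 ≡ 34 (mod 89).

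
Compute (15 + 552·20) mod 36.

552·20 = 11040.
11040 − 306·36 = 24, so 11040 ≡ 24 (mod 36).
(15 + 24) mod 36 = 3.

3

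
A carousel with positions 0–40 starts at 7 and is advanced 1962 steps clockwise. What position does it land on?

1962 = 47·41 + 35, so 1962 mod 41 = 35.
(7 + 35) mod 41 = 1.

1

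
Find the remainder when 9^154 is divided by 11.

By repeated squaring mod 11: 9^1≡9, 9^2≡4, 9^4≡5, 9^8≡3, 9^16≡9, 9^32≡4, 9^64≡5, 9^128≡3.
Since 154 = 2 + 8 + 16 + 128 in binary, 9^154 ≡ 4·3·9·3 ≡ 5 (mod 11).

5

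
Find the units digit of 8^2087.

2

Powers of 8 mod 10 repeat with period 4: 8, 4, 2, 6.
2087 mod 4 = 3, so the last digit matches 8^3 = 2.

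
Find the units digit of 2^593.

The units digit of 2^n cycles with period 4: 2, 4, 8, 6, …
593 mod 4 = 1, so the last digit matches 2^1 = 2.

2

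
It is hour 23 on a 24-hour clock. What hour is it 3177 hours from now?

8

3177 = 132·24 + 9, so 3177 mod 24 = 9.
(23 + 9) mod 24 = 8.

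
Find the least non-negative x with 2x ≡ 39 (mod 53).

46

The inverse of 2 mod 53 is 27 (since 2·27 = 54 ≡ 1).
Multiplying both sides by 27: x ≡ 27·39 = 1053 ≡ 46 (mod 53).
Check: 2·46 = 92 = 1·53 + 39.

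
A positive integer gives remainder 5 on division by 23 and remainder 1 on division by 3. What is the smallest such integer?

28

x ≡ 1 (mod 3) gives x ∈ {1, 4, 7, 10, 13, 16, 19, 22, …}.
The first of these with x mod 23 = 5 is 28.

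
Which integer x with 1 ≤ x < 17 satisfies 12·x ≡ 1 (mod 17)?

17 = 1·12 + 5
12 = 2·5 + 2
5 = 2·2 + 1
2 = 2·1 + 0
Back-substituting gives 12·10 ≡ 1 (mod 17).

10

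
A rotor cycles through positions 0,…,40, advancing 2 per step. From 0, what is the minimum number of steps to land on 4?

2

The inverse of 2 mod 41 is 21 (since 2·21 = 42 ≡ 1).
So x ≡ 21·4 = 84 ≡ 2 (mod 41).
Check: 2·2 = 4 = 0·41 + 4.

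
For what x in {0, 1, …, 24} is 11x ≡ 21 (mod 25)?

11

The inverse of 11 mod 25 is 16 (since 11·16 = 176 ≡ 1).
So x ≡ 16·21 = 336 ≡ 11 (mod 25).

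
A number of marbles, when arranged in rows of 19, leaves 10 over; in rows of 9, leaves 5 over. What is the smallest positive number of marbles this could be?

86

x ≡ 5 (mod 9) gives x ∈ {5, 14, 23, 32, 41, 50, 59, 68, …}.
The first of these with x mod 19 = 10 is 86.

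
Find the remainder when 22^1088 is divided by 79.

Successive squares of 22 mod 79: 22^1≡22, 22^2≡10, 22^4≡21, 22^8≡46, 22^16≡62, 22^32≡52, 22^64≡18, 22^128≡8, 22^256≡64, 22^512≡67, 22^1024≡65.
1088 = 64 + 1024, so 22^1088 ≡ 18·65 ≡ 64 (mod 79).

64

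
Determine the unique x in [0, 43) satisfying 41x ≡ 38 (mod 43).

24

41⁻¹ ≡ 21 (mod 43) because 41·21 = 861 = 20·43 + 1.
Multiplying both sides by 21: x ≡ 21·38 = 798 ≡ 24 (mod 43).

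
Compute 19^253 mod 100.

59

By repeated squaring mod 100: 19^1≡19, 19^2≡61, 19^4≡21, 19^8≡41, 19^16≡81, 19^32≡61, 19^64≡21, 19^128≡41.
253 = 1 + 4 + 8 + 16 + 32 + 64 + 128, so 19^253 ≡ 19·21·41·81·61·21·41 ≡ 59 (mod 100).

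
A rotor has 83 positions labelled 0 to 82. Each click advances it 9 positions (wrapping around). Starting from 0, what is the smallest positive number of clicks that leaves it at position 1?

37

83 = 9·9 + 2
9 = 4·2 + 1
2 = 2·1 + 0
Back-substituting gives 9·37 ≡ 1 (mod 83).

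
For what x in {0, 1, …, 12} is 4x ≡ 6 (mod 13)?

8

The inverse of 4 mod 13 is 10 (since 4·10 = 40 ≡ 1).
Multiplying both sides by 10: x ≡ 10·6 = 60 ≡ 8 (mod 13).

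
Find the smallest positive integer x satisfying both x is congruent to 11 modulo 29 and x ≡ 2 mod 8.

x ≡ 2 (mod 8) gives x ∈ {2, 10, 18, 26, 34, 42, 50, 58, …}.
The first of these with x mod 29 = 11 is 98.

98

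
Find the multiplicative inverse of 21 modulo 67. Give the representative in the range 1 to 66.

16

21·16 = 336 = 5·67 + 1, so 21⁻¹ ≡ 16 (mod 67).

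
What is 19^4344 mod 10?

The units digit of 19^n cycles with period 2: 9, 1, …
4344 mod 2 = 0, so the last digit matches 9^2 = 1.

1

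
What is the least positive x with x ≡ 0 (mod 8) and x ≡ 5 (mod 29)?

208

Since 29·5 ≡ 1 (mod 8), take x = 5 + 29·((0−5)·5 mod 8) = 5 + 29·7 = 208.
Check: 208 mod 8 = 0, 208 mod 29 = 5.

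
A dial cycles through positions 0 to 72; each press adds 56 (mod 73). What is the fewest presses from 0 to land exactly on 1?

56·30 = 1680 = 23·73 + 1, so 56⁻¹ ≡ 30 (mod 73).

30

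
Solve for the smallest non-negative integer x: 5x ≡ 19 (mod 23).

13

The inverse of 5 mod 23 is 14 (since 5·14 = 70 ≡ 1).
So x ≡ 14·19 = 266 ≡ 13 (mod 23).
Check: 5·13 = 65 = 2·23 + 19.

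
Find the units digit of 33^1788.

1

Last digits of 3^n: 3, 9, 7, 1 (period 4).
1788 leaves remainder 0 on division by 4, so 33^1788 ends in 1.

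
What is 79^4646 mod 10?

1

Last digits of 9^n: 9, 1 (period 2).
4646 leaves remainder 0 on division by 2, so 79^4646 ends in 1.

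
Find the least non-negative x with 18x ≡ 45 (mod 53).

18⁻¹ ≡ 3 (mod 53) because 18·3 = 54 = 1·53 + 1.
So x ≡ 3·45 = 135 ≡ 29 (mod 53).

29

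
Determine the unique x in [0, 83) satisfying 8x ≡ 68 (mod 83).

50

8⁻¹ ≡ 52 (mod 83) because 8·52 = 416 = 5·83 + 1.
Multiplying both sides by 52: x ≡ 52·68 = 3536 ≡ 50 (mod 83).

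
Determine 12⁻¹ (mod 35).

35 = 2·12 + 11
12 = 1·11 + 1
11 = 11·1 + 0
Back-substituting gives 12·3 ≡ 1 (mod 35).

3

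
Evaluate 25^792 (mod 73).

Successive squares of 25 mod 73: 25^1≡25, 25^2≡41, 25^4≡2, 25^8≡4, 25^16≡16, 25^32≡37, 25^64≡55, 25^128≡32, 25^256≡2, 25^512≡4.
Since 792 = 8 + 16 + 256 + 512 in binary, 25^792 ≡ 4·16·2·4 ≡ 1 (mod 73).

1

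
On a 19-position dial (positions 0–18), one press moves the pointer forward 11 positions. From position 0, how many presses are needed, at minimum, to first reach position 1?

7

19 = 1·11 + 8
11 = 1·8 + 3
8 = 2·3 + 2
3 = 1·2 + 1
2 = 2·1 + 0
Back-substituting gives 11·7 ≡ 1 (mod 19).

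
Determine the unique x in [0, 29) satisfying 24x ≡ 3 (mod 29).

11

The inverse of 24 mod 29 is 23 (since 24·23 = 552 ≡ 1).
So x ≡ 23·3 = 69 ≡ 11 (mod 29).
Check: 24·11 = 264 = 9·29 + 3.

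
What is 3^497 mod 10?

3

The units digit of 3^n cycles with period 4: 3, 9, 7, 1, …
497 mod 4 = 1, so the last digit matches 3^1 = 3.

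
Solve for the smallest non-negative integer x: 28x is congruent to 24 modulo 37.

The inverse of 28 mod 37 is 4 (since 28·4 = 112 ≡ 1).
Multiplying both sides by 4: x ≡ 4·24 = 96 ≡ 22 (mod 37).
Check: 28·22 = 616 = 16·37 + 24.

22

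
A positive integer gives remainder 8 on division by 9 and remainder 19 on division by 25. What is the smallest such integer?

44

x ≡ 8 (mod 9) gives x ∈ {8, 17, 26, 35, 44}.
The first of these with x mod 25 = 19 is 44.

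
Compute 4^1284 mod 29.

23

Square-and-reduce mod 29: 4^1≡4, 4^2≡16, 4^4≡24, 4^8≡25, 4^16≡16, 4^32≡24, 4^64≡25, 4^128≡16, 4^256≡24, 4^512≡25, 4^1024≡16.
1284 = 4 + 256 + 1024, so 4^1284 ≡ 24·24·16 ≡ 23 (mod 29).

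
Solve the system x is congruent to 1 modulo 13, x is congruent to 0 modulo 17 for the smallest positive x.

170

x ≡ 1 (mod 13) gives x ∈ {1, 14, 27, 40, 53, 66, 79, 92, …}.
The first of these with x mod 17 = 0 is 170.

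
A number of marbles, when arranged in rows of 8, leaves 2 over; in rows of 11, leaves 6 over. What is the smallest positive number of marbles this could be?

x ≡ 2 (mod 8) gives x ∈ {2, 10, 18, 26, 34, 42, 50}.
The first of these with x mod 11 = 6 is 50.

50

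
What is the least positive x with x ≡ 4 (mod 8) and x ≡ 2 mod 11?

Since 11·3 ≡ 1 (mod 8), take x = 2 + 11·((4−2)·3 mod 8) = 2 + 11·6 = 68.
Check: 68 mod 8 = 4, 68 mod 11 = 2.

68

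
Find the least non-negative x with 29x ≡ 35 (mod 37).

28

29⁻¹ ≡ 23 (mod 37) because 29·23 = 667 = 18·37 + 1.
So x ≡ 23·35 = 805 ≡ 28 (mod 37).
Check: 29·28 = 812 = 21·37 + 35.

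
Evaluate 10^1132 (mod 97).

Successive squares of 10 mod 97: 10^1≡10, 10^2≡3, 10^4≡9, 10^8≡81, 10^16≡62, 10^32≡61, 10^64≡35, 10^128≡61, 10^256≡35, 10^512≡61, 10^1024≡35.
Since 1132 = 4 + 8 + 32 + 64 + 1024 in binary, 10^1132 ≡ 9·81·61·35·35 ≡ 4 (mod 97).

4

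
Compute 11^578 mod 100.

Successive squares of 11 mod 100: 11^1≡11, 11^2≡21, 11^4≡41, 11^8≡81, 11^16≡61, 11^32≡21, 11^64≡41, 11^128≡81, 11^256≡61, 11^512≡21.
Since 578 = 2 + 64 + 512 in binary, 11^578 ≡ 21·41·21 ≡ 81 (mod 100).

81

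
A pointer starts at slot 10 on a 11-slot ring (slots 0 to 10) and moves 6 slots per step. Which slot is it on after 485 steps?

5

485·6 = 2910.
2910 mod 11 = 6 (since 264·11 = 2904).
(10 + 6) mod 11 = 5.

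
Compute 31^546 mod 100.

81

Successive squares of 31 mod 100: 31^1≡31, 31^2≡61, 31^4≡21, 31^8≡41, 31^16≡81, 31^32≡61, 31^64≡21, 31^128≡41, 31^256≡81, 31^512≡61.
546 = 2 + 32 + 512, so 31^546 ≡ 61·61·61 ≡ 81 (mod 100).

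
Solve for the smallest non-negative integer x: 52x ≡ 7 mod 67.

4

52⁻¹ ≡ 58 (mod 67) because 52·58 = 3016 = 45·67 + 1.
Multiplying both sides by 58: x ≡ 58·7 = 406 ≡ 4 (mod 67).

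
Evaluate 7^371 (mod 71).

46

By repeated squaring mod 71: 7^1≡7, 7^2≡49, 7^4≡58, 7^8≡27, 7^16≡19, 7^32≡6, 7^64≡36, 7^128≡18, 7^256≡40.
Since 371 = 1 + 2 + 16 + 32 + 64 + 256 in binary, 7^371 ≡ 7·49·19·6·36·40 ≡ 46 (mod 71).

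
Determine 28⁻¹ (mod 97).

52

97 = 3·28 + 13
28 = 2·13 + 2
13 = 6·2 + 1
2 = 2·1 + 0
Back-substituting gives 28·52 ≡ 1 (mod 97).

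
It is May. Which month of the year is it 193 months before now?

193 mod 12 = 1 (since 16·12 = 192).
May − 1 month → April.

April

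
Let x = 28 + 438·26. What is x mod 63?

438·26 = 11388.
11388 mod 63 = 48 (since 180·63 = 11340).
(28 + 48) mod 63 = 13.

13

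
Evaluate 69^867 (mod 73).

9

By repeated squaring mod 73: 69^1≡69, 69^2≡16, 69^4≡37, 69^8≡55, 69^16≡32, 69^32≡2, 69^64≡4, 69^128≡16, 69^256≡37, 69^512≡55.
Since 867 = 1 + 2 + 32 + 64 + 256 + 512 in binary, 69^867 ≡ 69·16·2·4·37·55 ≡ 9 (mod 73).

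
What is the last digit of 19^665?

9

Last digits of 9^n: 9, 1 (period 2).
665 leaves remainder 1 on division by 2, so 19^665 ends in 9.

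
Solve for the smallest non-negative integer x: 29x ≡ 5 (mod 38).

29⁻¹ ≡ 21 (mod 38) because 29·21 = 609 = 16·38 + 1.
Multiplying both sides by 21: x ≡ 21·5 = 105 ≡ 29 (mod 38).

29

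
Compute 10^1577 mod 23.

5

Square-and-reduce mod 23: 10^1≡10, 10^2≡8, 10^4≡18, 10^8≡2, 10^16≡4, 10^32≡16, 10^64≡3, 10^128≡9, 10^256≡12, 10^512≡6, 10^1024≡13.
1577 = 1 + 8 + 32 + 512 + 1024, so 10^1577 ≡ 10·2·16·6·13 ≡ 5 (mod 23).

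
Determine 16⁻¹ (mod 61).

16·42 = 672 = 11·61 + 1, so 16⁻¹ ≡ 42 (mod 61).

42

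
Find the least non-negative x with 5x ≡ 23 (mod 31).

5⁻¹ ≡ 25 (mod 31) because 5·25 = 125 = 4·31 + 1.
Multiplying both sides by 25: x ≡ 25·23 = 575 ≡ 17 (mod 31).

17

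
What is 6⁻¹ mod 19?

16

19 = 3·6 + 1
6 = 6·1 + 0
Back-substituting gives 6·16 ≡ 1 (mod 19).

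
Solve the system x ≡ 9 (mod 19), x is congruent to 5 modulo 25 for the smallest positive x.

180

Since 25·16 ≡ 1 (mod 19), take x = 5 + 25·((9−5)·16 mod 19) = 5 + 25·7 = 180.
Check: 180 mod 19 = 9, 180 mod 25 = 5.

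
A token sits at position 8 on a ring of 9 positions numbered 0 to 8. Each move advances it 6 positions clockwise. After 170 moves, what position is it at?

170·6 = 1020.
1020 − 113·9 = 3, so 1020 ≡ 3 (mod 9).
(8 + 3) mod 9 = 2.

2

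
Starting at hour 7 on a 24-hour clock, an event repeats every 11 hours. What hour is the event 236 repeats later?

11

236·11 = 2596.
2596 − 108·24 = 4, so 2596 ≡ 4 (mod 24).
(7 + 4) mod 24 = 11.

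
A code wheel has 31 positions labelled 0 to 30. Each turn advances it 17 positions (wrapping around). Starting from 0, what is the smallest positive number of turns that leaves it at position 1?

11

17·11 = 187 = 6·31 + 1, so 17⁻¹ ≡ 11 (mod 31).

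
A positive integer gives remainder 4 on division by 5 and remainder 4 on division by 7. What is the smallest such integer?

x ≡ 4 (mod 5) gives x ∈ {4}.
The first of these with x mod 7 = 4 is 4.

4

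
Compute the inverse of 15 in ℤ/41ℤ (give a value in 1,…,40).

41 = 2·15 + 11
15 = 1·11 + 4
11 = 2·4 + 3
4 = 1·3 + 1
3 = 3·1 + 0
Back-substituting gives 15·11 ≡ 1 (mod 41).

11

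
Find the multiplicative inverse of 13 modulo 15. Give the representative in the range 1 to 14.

13·7 = 91 = 6·15 + 1, so 13⁻¹ ≡ 7 (mod 15).

7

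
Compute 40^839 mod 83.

Square-and-reduce mod 83: 40^1≡40, 40^2≡23, 40^4≡31, 40^8≡48, 40^16≡63, 40^32≡68, 40^64≡59, 40^128≡78, 40^256≡25, 40^512≡44.
839 = 1 + 2 + 4 + 64 + 256 + 512, so 40^839 ≡ 40·23·31·59·25·44 ≡ 26 (mod 83).

26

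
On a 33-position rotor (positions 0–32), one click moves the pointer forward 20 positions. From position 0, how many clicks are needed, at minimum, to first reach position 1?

5

20·5 = 100 = 3·33 + 1, so 20⁻¹ ≡ 5 (mod 33).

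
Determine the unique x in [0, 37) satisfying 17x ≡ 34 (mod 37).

The inverse of 17 mod 37 is 24 (since 17·24 = 408 ≡ 1).
So x ≡ 24·34 = 816 ≡ 2 (mod 37).

2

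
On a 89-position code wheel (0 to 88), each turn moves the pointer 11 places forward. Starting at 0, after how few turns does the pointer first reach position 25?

The inverse of 11 mod 89 is 81 (since 11·81 = 891 ≡ 1).
Multiplying both sides by 81: x ≡ 81·25 = 2025 ≡ 67 (mod 89).

67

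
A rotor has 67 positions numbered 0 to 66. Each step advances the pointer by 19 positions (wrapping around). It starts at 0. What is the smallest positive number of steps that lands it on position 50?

52

19⁻¹ ≡ 60 (mod 67) because 19·60 = 1140 = 17·67 + 1.
So x ≡ 60·50 = 3000 ≡ 52 (mod 67).
Check: 19·52 = 988 = 14·67 + 50.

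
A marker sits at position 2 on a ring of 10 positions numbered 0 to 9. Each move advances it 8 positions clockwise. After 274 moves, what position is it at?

4

274·8 = 2192.
2192 mod 10 = 2 (since 219·10 = 2190).
(2 + 2) mod 10 = 4.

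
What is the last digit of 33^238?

Powers of 3 mod 10 repeat with period 4: 3, 9, 7, 1.
238 leaves remainder 2 on division by 4, so 33^238 ends in 9.

9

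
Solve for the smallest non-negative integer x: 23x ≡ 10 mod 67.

The inverse of 23 mod 67 is 35 (since 23·35 = 805 ≡ 1).
Multiplying both sides by 35: x ≡ 35·10 = 350 ≡ 15 (mod 67).
Check: 23·15 = 345 = 5·67 + 10.

15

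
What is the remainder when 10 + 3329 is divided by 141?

96

3329 mod 141 = 86 (since 23·141 = 3243).
(10 + 86) mod 141 = 96.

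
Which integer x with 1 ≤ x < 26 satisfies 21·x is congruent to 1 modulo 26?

21·5 = 105 = 4·26 + 1, so 21⁻¹ ≡ 5 (mod 26).

5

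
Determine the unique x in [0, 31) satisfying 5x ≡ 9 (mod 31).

5⁻¹ ≡ 25 (mod 31) because 5·25 = 125 = 4·31 + 1.
So x ≡ 25·9 = 225 ≡ 8 (mod 31).
Check: 5·8 = 40 = 1·31 + 9.

8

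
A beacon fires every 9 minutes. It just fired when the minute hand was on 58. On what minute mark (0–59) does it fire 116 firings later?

116·9 = 1044.
1044 mod 60 = 24 (since 17·60 = 1020).
(58 + 24) mod 60 = 22.

22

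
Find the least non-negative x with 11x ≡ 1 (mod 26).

19

11⁻¹ ≡ 19 (mod 26) because 11·19 = 209 = 8·26 + 1.
Multiplying both sides by 19: x ≡ 19·1 = 19 ≡ 19 (mod 26).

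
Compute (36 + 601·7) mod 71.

601·7 = 4207.
Dividing 4207 by 71 gives quotient 59 and remainder 18.
(36 + 18) mod 71 = 54.

54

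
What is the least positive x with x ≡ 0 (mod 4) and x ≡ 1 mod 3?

4

x ≡ 1 (mod 3) gives x ∈ {1, 4}.
The first of these with x mod 4 = 0 is 4.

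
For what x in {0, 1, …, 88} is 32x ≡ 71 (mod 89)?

The inverse of 32 mod 89 is 64 (since 32·64 = 2048 ≡ 1).
Multiplying both sides by 64: x ≡ 64·71 = 4544 ≡ 5 (mod 89).

5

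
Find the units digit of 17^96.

1

The units digit of 17^n cycles with period 4: 7, 9, 3, 1, …
96 leaves remainder 0 on division by 4, so 17^96 ends in 1.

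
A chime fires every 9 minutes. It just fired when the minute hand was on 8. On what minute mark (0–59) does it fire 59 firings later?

59

59·9 = 531.
531 = 8·60 + 51, so 531 mod 60 = 51.
(8 + 51) mod 60 = 59.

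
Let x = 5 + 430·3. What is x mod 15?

5

430·3 = 1290.
1290 − 86·15 = 0, so 1290 ≡ 0 (mod 15).
(5 + 0) mod 15 = 5.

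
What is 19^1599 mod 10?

9

The units digit of 19^n cycles with period 2: 9, 1, …
1599 mod 2 = 1, so the last digit matches 9^1 = 9.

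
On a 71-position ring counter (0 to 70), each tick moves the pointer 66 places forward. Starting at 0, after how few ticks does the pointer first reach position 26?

9

66⁻¹ ≡ 14 (mod 71) because 66·14 = 924 = 13·71 + 1.
So x ≡ 14·26 = 364 ≡ 9 (mod 71).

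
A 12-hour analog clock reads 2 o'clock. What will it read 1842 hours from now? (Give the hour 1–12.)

8

Dividing 1842 by 12 gives quotient 153 and remainder 6.
2 + 6 → 8 on a 12-hour dial.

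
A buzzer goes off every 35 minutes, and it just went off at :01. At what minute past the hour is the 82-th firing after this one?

51

82·35 = 2870.
2870 mod 60 = 50 (since 47·60 = 2820).
(1 + 50) mod 60 = 51.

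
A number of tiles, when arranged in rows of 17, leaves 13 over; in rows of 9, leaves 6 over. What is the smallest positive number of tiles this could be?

x ≡ 6 (mod 9) gives x ∈ {6, 15, 24, 33, 42, 51, 60, 69, …}.
The first of these with x mod 17 = 13 is 132.

132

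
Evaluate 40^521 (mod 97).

Square-and-reduce mod 97: 40^1≡40, 40^2≡48, 40^4≡73, 40^8≡91, 40^16≡36, 40^32≡35, 40^64≡61, 40^128≡35, 40^256≡61, 40^512≡35.
521 = 1 + 8 + 512, so 40^521 ≡ 40·91·35 ≡ 39 (mod 97).

39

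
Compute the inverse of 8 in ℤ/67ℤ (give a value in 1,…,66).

42

67 = 8·8 + 3
8 = 2·3 + 2
3 = 1·2 + 1
2 = 2·1 + 0
Back-substituting gives 8·42 ≡ 1 (mod 67).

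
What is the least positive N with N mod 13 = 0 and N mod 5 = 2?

x ≡ 2 (mod 5) gives x ∈ {2, 7, 12, 17, 22, 27, 32, 37, …}.
The first of these with x mod 13 = 0 is 52.

52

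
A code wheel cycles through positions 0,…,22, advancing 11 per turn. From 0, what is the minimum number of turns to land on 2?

The inverse of 11 mod 23 is 21 (since 11·21 = 231 ≡ 1).
So x ≡ 21·2 = 42 ≡ 19 (mod 23).

19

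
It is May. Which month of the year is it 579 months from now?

August

Dividing 579 by 12 gives quotient 48 and remainder 3.
May + 3 months → August.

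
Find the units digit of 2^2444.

6

Powers of 2 mod 10 repeat with period 4: 2, 4, 8, 6.
2444 leaves remainder 0 on division by 4, so 2^2444 ends in 6.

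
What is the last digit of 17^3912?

Last digits of 7^n: 7, 9, 3, 1 (period 4).
3912 mod 4 = 0, so the last digit matches 7^4 = 1.

1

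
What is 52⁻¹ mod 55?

18

55 = 1·52 + 3
52 = 17·3 + 1
3 = 3·1 + 0
Back-substituting gives 52·18 ≡ 1 (mod 55).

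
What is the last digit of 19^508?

Powers of 9 mod 10 repeat with period 2: 9, 1.
508 leaves remainder 0 on division by 2, so 19^508 ends in 1.

1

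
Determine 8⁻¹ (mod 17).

17 = 2·8 + 1
8 = 8·1 + 0
Back-substituting gives 8·15 ≡ 1 (mod 17).

15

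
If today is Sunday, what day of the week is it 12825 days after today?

Monday

12825 − 1832·7 = 1, so 12825 ≡ 1 (mod 7).
Sunday + 1 day → Monday.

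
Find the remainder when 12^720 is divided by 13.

1

By repeated squaring mod 13: 12^1≡12, 12^2≡1, 12^4≡1, 12^8≡1, 12^16≡1, 12^32≡1, 12^64≡1, 12^128≡1, 12^256≡1, 12^512≡1.
720 = 16 + 64 + 128 + 512, so 12^720 ≡ 1·1·1·1 ≡ 1 (mod 13).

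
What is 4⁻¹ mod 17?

13

17 = 4·4 + 1
4 = 4·1 + 0
Back-substituting gives 4·13 ≡ 1 (mod 17).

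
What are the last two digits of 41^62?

Successive squares of 41 mod 100: 41^1≡41, 41^2≡81, 41^4≡61, 41^8≡21, 41^16≡41, 41^32≡81.
Since 62 = 2 + 4 + 8 + 16 + 32 in binary, 41^62 ≡ 81·61·21·41·81 ≡ 81 (mod 100).

81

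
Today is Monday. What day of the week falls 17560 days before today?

Dividing 17560 by 7 gives quotient 2508 and remainder 4.
Monday − 4 days → Thursday.

Thursday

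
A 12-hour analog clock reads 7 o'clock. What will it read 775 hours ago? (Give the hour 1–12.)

12

775 mod 12 = 7 (since 64·12 = 768).
7 − 7 → 12 on a 12-hour dial.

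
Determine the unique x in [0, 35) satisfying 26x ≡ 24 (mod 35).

9

26⁻¹ ≡ 31 (mod 35) because 26·31 = 806 = 23·35 + 1.
So x ≡ 31·24 = 744 ≡ 9 (mod 35).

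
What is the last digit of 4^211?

4

Powers of 4 mod 10 repeat with period 2: 4, 6.
211 leaves remainder 1 on division by 2, so 4^211 ends in 4.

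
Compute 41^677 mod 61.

27

By repeated squaring mod 61: 41^1≡41, 41^2≡34, 41^4≡58, 41^8≡9, 41^16≡20, 41^32≡34, 41^64≡58, 41^128≡9, 41^256≡20, 41^512≡34.
677 = 1 + 4 + 32 + 128 + 512, so 41^677 ≡ 41·58·34·9·34 ≡ 27 (mod 61).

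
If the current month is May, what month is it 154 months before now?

July

154 mod 12 = 10 (since 12·12 = 144).
May − 10 months → July.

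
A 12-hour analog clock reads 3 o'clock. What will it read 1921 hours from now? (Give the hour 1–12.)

4

1921 = 160·12 + 1, so 1921 mod 12 = 1.
3 + 1 → 4 on a 12-hour dial.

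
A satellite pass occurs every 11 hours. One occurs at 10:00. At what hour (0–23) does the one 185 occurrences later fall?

5

185·11 = 2035.
2035 mod 24 = 19 (since 84·24 = 2016).
(10 + 19) mod 24 = 5.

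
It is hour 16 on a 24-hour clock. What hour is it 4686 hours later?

4686 = 195·24 + 6, so 4686 mod 24 = 6.
(16 + 6) mod 24 = 22.

22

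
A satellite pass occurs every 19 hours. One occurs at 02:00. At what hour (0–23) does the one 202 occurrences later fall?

202·19 = 3838.
Dividing 3838 by 24 gives quotient 159 and remainder 22.
(2 + 22) mod 24 = 0.

0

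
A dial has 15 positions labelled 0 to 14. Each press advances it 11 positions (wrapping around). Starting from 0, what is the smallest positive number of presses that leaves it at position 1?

11

11·11 = 121 = 8·15 + 1, so 11⁻¹ ≡ 11 (mod 15).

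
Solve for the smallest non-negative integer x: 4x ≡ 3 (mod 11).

The inverse of 4 mod 11 is 3 (since 4·3 = 12 ≡ 1).
Multiplying both sides by 3: x ≡ 3·3 = 9 ≡ 9 (mod 11).

9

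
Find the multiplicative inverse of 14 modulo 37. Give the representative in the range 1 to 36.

37 = 2·14 + 9
14 = 1·9 + 5
9 = 1·5 + 4
5 = 1·4 + 1
4 = 4·1 + 0
Back-substituting gives 14·8 ≡ 1 (mod 37).

8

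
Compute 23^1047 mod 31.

Successive squares of 23 mod 31: 23^1≡23, 23^2≡2, 23^4≡4, 23^8≡16, 23^16≡8, 23^32≡2, 23^64≡4, 23^128≡16, 23^256≡8, 23^512≡2, 23^1024≡4.
1047 = 1 + 2 + 4 + 16 + 1024, so 23^1047 ≡ 23·2·4·8·4 ≡ 29 (mod 31).

29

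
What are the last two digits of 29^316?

21

Square-and-reduce mod 100: 29^1≡29, 29^2≡41, 29^4≡81, 29^8≡61, 29^16≡21, 29^32≡41, 29^64≡81, 29^128≡61, 29^256≡21.
316 = 4 + 8 + 16 + 32 + 256, so 29^316 ≡ 81·61·21·41·21 ≡ 21 (mod 100).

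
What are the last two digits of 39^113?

19

By repeated squaring mod 100: 39^1≡39, 39^2≡21, 39^4≡41, 39^8≡81, 39^16≡61, 39^32≡21, 39^64≡41.
Since 113 = 1 + 16 + 32 + 64 in binary, 39^113 ≡ 39·61·21·41 ≡ 19 (mod 100).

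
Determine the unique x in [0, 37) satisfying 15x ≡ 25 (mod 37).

The inverse of 15 mod 37 is 5 (since 15·5 = 75 ≡ 1).
Multiplying both sides by 5: x ≡ 5·25 = 125 ≡ 14 (mod 37).
Check: 15·14 = 210 = 5·37 + 25.

14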